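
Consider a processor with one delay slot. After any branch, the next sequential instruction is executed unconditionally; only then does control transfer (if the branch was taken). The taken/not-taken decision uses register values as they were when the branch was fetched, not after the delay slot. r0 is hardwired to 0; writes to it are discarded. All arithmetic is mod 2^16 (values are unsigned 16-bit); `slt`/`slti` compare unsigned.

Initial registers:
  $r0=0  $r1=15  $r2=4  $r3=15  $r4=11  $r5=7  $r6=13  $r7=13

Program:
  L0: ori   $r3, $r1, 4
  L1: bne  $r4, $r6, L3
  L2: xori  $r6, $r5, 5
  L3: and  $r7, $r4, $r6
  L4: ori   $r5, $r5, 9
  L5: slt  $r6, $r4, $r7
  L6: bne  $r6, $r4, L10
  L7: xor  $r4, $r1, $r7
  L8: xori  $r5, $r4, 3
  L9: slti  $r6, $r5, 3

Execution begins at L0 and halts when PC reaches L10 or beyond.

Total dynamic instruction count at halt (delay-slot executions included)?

  step pc=0: ori   $r3, $r1, 4  regs=(0,15,4,15,11,7,13,13)
  step pc=1: bne  $r4, $r6, L3  cond=T  regs=(0,15,4,15,11,7,13,13)
  step pc=2: xori  $r6, $r5, 5  regs=(0,15,4,15,11,7,2,13)
  step pc=3: and  $r7, $r4, $r6  regs=(0,15,4,15,11,7,2,2)
  step pc=4: ori   $r5, $r5, 9  regs=(0,15,4,15,11,15,2,2)
  step pc=5: slt  $r6, $r4, $r7  regs=(0,15,4,15,11,15,0,2)
  step pc=6: bne  $r6, $r4, L10  cond=T  regs=(0,15,4,15,11,15,0,2)
  step pc=7: xor  $r4, $r1, $r7  regs=(0,15,4,15,13,15,0,2)

8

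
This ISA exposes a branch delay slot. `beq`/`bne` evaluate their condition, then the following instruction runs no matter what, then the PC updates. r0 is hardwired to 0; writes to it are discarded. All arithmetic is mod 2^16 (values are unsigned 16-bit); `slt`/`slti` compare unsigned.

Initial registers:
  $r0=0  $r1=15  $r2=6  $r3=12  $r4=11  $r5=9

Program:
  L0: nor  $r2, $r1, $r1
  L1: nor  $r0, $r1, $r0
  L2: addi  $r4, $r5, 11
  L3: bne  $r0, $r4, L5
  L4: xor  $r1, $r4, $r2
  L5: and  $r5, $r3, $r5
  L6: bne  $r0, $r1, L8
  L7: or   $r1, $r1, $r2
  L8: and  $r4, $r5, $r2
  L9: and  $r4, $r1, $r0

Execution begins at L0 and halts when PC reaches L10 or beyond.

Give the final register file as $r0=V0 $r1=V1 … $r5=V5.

  step pc=0: nor  $r2, $r1, $r1  regs=(0,15,65520,12,11,9)
  step pc=1: nor  $r0, $r1, $r0  regs=(0,15,65520,12,11,9)
  step pc=2: addi  $r4, $r5, 11  regs=(0,15,65520,12,20,9)
  step pc=3: bne  $r0, $r4, L5  cond=T  regs=(0,15,65520,12,20,9)
  step pc=4: xor  $r1, $r4, $r2  regs=(0,65508,65520,12,20,9)
  step pc=5: and  $r5, $r3, $r5  regs=(0,65508,65520,12,20,8)
  step pc=6: bne  $r0, $r1, L8  cond=T  regs=(0,65508,65520,12,20,8)
  step pc=7: or   $r1, $r1, $r2  regs=(0,65524,65520,12,20,8)
  step pc=8: and  $r4, $r5, $r2  regs=(0,65524,65520,12,0,8)
  step pc=9: and  $r4, $r1, $r0  regs=(0,65524,65520,12,0,8)

$r0=0 $r1=65524 $r2=65520 $r3=12 $r4=0 $r5=8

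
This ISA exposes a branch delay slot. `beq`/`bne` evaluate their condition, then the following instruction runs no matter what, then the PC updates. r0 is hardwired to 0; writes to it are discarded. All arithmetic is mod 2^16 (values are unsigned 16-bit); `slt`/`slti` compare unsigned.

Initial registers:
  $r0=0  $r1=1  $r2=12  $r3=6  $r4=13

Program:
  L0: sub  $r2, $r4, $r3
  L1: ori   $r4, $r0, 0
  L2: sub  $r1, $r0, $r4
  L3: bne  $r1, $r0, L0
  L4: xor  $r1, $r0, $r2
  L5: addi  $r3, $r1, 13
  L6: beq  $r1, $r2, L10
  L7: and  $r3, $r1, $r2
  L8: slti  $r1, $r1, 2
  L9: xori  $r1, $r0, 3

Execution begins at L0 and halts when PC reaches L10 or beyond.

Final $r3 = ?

PC=0  sub  $r2, $r4, $r3     | $r0=0 $r1=1 $r2=7 $r3=6 $r4=13
PC=1  ori   $r4, $r0, 0      | $r0=0 $r1=1 $r2=7 $r3=6 $r4=0
PC=2  sub  $r1, $r0, $r4     | $r0=0 $r1=0 $r2=7 $r3=6 $r4=0
PC=3  bne  $r1, $r0, L0      | $r0=0 $r1=0 $r2=7 $r3=6 $r4=0  [not taken]
PC=4  xor  $r1, $r0, $r2     | $r0=0 $r1=7 $r2=7 $r3=6 $r4=0
PC=5  addi  $r3, $r1, 13     | $r0=0 $r1=7 $r2=7 $r3=20 $r4=0
PC=6  beq  $r1, $r2, L10     | $r0=0 $r1=7 $r2=7 $r3=20 $r4=0  [TAKEN]
PC=7  and  $r3, $r1, $r2     | $r0=0 $r1=7 $r2=7 $r3=7 $r4=0

7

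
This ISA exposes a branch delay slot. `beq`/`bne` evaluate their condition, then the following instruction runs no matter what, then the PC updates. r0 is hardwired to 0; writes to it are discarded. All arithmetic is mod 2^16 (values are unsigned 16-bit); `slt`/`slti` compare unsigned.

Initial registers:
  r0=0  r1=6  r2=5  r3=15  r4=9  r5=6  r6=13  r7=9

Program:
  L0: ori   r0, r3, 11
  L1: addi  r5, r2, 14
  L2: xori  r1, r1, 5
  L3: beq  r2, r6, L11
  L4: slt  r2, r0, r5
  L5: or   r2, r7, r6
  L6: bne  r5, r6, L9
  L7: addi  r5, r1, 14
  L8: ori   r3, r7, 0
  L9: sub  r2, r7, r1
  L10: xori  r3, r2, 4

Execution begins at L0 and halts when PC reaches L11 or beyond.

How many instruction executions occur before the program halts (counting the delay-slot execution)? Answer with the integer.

PC=0  ori   r0, r3, 11       | r0=0 r1=6 r2=5 r3=15 r4=9 r5=6 r6=13 r7=9
PC=1  addi  r5, r2, 14       | r0=0 r1=6 r2=5 r3=15 r4=9 r5=19 r6=13 r7=9
PC=2  xori  r1, r1, 5        | r0=0 r1=3 r2=5 r3=15 r4=9 r5=19 r6=13 r7=9
PC=3  beq  r2, r6, L11       | r0=0 r1=3 r2=5 r3=15 r4=9 r5=19 r6=13 r7=9  [not taken]
PC=4  slt  r2, r0, r5        | r0=0 r1=3 r2=1 r3=15 r4=9 r5=19 r6=13 r7=9
PC=5  or   r2, r7, r6        | r0=0 r1=3 r2=13 r3=15 r4=9 r5=19 r6=13 r7=9
PC=6  bne  r5, r6, L9        | r0=0 r1=3 r2=13 r3=15 r4=9 r5=19 r6=13 r7=9  [TAKEN]
PC=7  addi  r5, r1, 14       | r0=0 r1=3 r2=13 r3=15 r4=9 r5=17 r6=13 r7=9
PC=9  sub  r2, r7, r1        | r0=0 r1=3 r2=6 r3=15 r4=9 r5=17 r6=13 r7=9
PC=10 xori  r3, r2, 4        | r0=0 r1=3 r2=6 r3=2 r4=9 r5=17 r6=13 r7=9

10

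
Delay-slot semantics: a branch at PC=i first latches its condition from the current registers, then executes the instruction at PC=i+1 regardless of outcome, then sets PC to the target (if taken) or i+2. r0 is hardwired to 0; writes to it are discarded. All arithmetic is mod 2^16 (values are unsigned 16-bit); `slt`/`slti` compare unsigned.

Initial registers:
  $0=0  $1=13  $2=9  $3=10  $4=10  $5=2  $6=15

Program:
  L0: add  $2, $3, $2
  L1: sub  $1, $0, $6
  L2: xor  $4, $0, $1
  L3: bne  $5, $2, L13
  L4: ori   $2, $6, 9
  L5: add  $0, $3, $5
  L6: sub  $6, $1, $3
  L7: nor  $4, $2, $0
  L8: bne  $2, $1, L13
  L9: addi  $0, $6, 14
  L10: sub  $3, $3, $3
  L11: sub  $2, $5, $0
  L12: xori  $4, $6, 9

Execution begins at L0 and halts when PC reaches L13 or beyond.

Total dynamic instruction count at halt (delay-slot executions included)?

5

PC=0  add  $2, $3, $2        | $0=0 $1=13 $2=19 $3=10 $4=10 $5=2 $6=15
PC=1  sub  $1, $0, $6        | $0=0 $1=65521 $2=19 $3=10 $4=10 $5=2 $6=15
PC=2  xor  $4, $0, $1        | $0=0 $1=65521 $2=19 $3=10 $4=65521 $5=2 $6=15
PC=3  bne  $5, $2, L13       | $0=0 $1=65521 $2=19 $3=10 $4=65521 $5=2 $6=15  [TAKEN]
PC=4  ori   $2, $6, 9        | $0=0 $1=65521 $2=15 $3=10 $4=65521 $5=2 $6=15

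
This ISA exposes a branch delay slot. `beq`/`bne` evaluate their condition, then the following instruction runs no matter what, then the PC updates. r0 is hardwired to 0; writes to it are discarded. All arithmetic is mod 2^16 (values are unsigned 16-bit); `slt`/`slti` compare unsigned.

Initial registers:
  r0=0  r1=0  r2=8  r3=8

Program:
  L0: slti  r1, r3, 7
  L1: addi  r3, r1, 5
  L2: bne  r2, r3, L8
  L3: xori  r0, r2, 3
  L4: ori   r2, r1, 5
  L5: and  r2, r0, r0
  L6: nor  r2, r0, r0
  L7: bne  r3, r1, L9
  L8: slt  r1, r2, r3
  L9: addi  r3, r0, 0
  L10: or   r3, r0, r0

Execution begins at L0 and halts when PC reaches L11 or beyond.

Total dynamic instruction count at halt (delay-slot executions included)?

[0] slti  r1, r3, 7  →  {r0:0, r1:0, r2:8, r3:8}
[1] addi  r3, r1, 5  →  {r0:0, r1:0, r2:8, r3:5}
[2] bne  r2, r3, L8  →  {r0:0, r1:0, r2:8, r3:5}  ⟨branch taken⟩
[3] xori  r0, r2, 3  →  {r0:0, r1:0, r2:8, r3:5}
[8] slt  r1, r2, r3  →  {r0:0, r1:0, r2:8, r3:5}
[9] addi  r3, r0, 0  →  {r0:0, r1:0, r2:8, r3:0}
[10] or   r3, r0, r0  →  {r0:0, r1:0, r2:8, r3:0}

7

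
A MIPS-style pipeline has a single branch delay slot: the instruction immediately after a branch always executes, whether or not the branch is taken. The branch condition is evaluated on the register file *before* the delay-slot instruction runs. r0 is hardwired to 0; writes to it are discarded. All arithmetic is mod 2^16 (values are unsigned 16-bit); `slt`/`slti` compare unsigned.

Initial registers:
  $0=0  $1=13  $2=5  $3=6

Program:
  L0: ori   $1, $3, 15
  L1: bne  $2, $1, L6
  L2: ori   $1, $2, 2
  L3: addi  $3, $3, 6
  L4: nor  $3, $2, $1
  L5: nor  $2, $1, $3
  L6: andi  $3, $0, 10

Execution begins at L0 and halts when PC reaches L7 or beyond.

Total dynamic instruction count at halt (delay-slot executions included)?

4

  step pc=0: ori   $1, $3, 15  regs=(0,15,5,6)
  step pc=1: bne  $2, $1, L6  cond=T  regs=(0,15,5,6)
  step pc=2: ori   $1, $2, 2  regs=(0,7,5,6)
  step pc=6: andi  $3, $0, 10  regs=(0,7,5,0)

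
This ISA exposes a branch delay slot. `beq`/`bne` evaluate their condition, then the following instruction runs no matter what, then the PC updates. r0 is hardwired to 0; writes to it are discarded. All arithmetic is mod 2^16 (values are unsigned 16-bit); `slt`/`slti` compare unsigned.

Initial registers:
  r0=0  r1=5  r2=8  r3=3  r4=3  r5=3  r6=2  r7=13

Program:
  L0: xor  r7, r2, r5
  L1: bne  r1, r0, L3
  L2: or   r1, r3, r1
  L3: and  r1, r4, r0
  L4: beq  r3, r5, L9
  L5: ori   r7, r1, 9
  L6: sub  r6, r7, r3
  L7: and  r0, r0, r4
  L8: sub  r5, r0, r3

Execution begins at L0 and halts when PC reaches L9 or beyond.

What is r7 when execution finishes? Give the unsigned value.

9

[0] xor  r7, r2, r5  →  {r0:0, r1:5, r2:8, r3:3, r4:3, r5:3, r6:2, r7:11}
[1] bne  r1, r0, L3  →  {r0:0, r1:5, r2:8, r3:3, r4:3, r5:3, r6:2, r7:11}  ⟨branch taken⟩
[2] or   r1, r3, r1  →  {r0:0, r1:7, r2:8, r3:3, r4:3, r5:3, r6:2, r7:11}
[3] and  r1, r4, r0  →  {r0:0, r1:0, r2:8, r3:3, r4:3, r5:3, r6:2, r7:11}
[4] beq  r3, r5, L9  →  {r0:0, r1:0, r2:8, r3:3, r4:3, r5:3, r6:2, r7:11}  ⟨branch taken⟩
[5] ori   r7, r1, 9  →  {r0:0, r1:0, r2:8, r3:3, r4:3, r5:3, r6:2, r7:9}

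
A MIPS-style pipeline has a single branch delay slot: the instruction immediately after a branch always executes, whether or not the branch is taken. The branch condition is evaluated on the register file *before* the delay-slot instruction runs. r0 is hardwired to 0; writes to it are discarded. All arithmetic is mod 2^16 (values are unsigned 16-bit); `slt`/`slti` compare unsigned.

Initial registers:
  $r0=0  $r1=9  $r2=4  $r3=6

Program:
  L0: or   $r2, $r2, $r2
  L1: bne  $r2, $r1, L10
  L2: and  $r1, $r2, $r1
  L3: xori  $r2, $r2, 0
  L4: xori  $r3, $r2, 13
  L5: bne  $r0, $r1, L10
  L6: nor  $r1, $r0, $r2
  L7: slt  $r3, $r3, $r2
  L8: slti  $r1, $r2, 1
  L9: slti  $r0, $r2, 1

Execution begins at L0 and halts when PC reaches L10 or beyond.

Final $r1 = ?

0

#0 or   $r2, $r2, $r2 ; 0/9/4/6
#1 bne  $r2, $r1, L10 ; 0/9/4/6 ; →target
#2 and  $r1, $r2, $r1 ; 0/0/4/6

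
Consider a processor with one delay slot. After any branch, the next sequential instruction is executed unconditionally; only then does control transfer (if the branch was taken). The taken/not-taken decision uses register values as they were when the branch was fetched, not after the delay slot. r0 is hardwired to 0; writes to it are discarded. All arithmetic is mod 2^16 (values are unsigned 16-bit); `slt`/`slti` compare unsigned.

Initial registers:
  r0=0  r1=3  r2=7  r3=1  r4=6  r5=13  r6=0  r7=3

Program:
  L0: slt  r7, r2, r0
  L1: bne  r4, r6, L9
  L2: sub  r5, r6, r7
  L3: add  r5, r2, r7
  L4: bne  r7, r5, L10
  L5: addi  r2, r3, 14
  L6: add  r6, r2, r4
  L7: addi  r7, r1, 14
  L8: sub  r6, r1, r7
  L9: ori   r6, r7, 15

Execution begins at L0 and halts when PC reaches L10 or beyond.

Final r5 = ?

0

[0] slt  r7, r2, r0  →  {r0:0, r1:3, r2:7, r3:1, r4:6, r5:13, r6:0, r7:0}
[1] bne  r4, r6, L9  →  {r0:0, r1:3, r2:7, r3:1, r4:6, r5:13, r6:0, r7:0}  ⟨branch taken⟩
[2] sub  r5, r6, r7  →  {r0:0, r1:3, r2:7, r3:1, r4:6, r5:0, r6:0, r7:0}
[9] ori   r6, r7, 15  →  {r0:0, r1:3, r2:7, r3:1, r4:6, r5:0, r6:15, r7:0}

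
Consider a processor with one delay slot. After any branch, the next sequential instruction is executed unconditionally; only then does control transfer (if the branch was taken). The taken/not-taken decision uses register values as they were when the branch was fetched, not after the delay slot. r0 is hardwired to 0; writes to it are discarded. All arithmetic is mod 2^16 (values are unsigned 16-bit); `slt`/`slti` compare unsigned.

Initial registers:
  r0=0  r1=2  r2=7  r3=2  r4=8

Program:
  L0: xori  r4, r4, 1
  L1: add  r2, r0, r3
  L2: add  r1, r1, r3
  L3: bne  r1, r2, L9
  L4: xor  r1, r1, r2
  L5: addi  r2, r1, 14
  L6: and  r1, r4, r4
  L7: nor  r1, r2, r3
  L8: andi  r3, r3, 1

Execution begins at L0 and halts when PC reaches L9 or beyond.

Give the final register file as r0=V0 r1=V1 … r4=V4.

r0=0 r1=6 r2=2 r3=2 r4=9

#0 xori  r4, r4, 1 ; 0/2/7/2/9
#1 add  r2, r0, r3 ; 0/2/2/2/9
#2 add  r1, r1, r3 ; 0/4/2/2/9
#3 bne  r1, r2, L9 ; 0/4/2/2/9 ; →target
#4 xor  r1, r1, r2 ; 0/6/2/2/9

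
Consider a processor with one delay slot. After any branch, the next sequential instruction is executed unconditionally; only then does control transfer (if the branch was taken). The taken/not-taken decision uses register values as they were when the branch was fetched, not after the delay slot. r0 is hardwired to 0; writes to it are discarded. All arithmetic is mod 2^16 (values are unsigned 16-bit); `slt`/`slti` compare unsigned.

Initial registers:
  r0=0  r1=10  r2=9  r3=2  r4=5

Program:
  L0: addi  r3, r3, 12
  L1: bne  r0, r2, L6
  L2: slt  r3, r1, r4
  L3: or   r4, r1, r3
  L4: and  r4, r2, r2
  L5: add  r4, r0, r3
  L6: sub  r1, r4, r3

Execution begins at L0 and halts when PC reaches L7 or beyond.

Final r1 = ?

PC=0  addi  r3, r3, 12       | r0=0 r1=10 r2=9 r3=14 r4=5
PC=1  bne  r0, r2, L6        | r0=0 r1=10 r2=9 r3=14 r4=5  [TAKEN]
PC=2  slt  r3, r1, r4        | r0=0 r1=10 r2=9 r3=0 r4=5
PC=6  sub  r1, r4, r3        | r0=0 r1=5 r2=9 r3=0 r4=5

5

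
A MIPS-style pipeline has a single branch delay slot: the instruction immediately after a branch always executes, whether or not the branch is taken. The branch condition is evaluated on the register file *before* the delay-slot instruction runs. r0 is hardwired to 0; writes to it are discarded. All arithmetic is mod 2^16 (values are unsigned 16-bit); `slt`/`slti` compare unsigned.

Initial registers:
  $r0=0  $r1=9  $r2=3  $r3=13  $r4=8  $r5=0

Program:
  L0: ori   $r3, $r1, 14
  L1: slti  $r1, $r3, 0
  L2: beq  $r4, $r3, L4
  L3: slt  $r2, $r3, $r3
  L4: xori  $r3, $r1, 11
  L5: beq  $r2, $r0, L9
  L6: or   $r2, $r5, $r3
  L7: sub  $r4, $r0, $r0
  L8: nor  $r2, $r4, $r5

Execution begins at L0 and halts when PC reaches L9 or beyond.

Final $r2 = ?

[0] ori   $r3, $r1, 14  →  {$r0:0, $r1:9, $r2:3, $r3:15, $r4:8, $r5:0}
[1] slti  $r1, $r3, 0  →  {$r0:0, $r1:0, $r2:3, $r3:15, $r4:8, $r5:0}
[2] beq  $r4, $r3, L4  →  {$r0:0, $r1:0, $r2:3, $r3:15, $r4:8, $r5:0}  ⟨branch fallthrough⟩
[3] slt  $r2, $r3, $r3  →  {$r0:0, $r1:0, $r2:0, $r3:15, $r4:8, $r5:0}
[4] xori  $r3, $r1, 11  →  {$r0:0, $r1:0, $r2:0, $r3:11, $r4:8, $r5:0}
[5] beq  $r2, $r0, L9  →  {$r0:0, $r1:0, $r2:0, $r3:11, $r4:8, $r5:0}  ⟨branch taken⟩
[6] or   $r2, $r5, $r3  →  {$r0:0, $r1:0, $r2:11, $r3:11, $r4:8, $r5:0}

11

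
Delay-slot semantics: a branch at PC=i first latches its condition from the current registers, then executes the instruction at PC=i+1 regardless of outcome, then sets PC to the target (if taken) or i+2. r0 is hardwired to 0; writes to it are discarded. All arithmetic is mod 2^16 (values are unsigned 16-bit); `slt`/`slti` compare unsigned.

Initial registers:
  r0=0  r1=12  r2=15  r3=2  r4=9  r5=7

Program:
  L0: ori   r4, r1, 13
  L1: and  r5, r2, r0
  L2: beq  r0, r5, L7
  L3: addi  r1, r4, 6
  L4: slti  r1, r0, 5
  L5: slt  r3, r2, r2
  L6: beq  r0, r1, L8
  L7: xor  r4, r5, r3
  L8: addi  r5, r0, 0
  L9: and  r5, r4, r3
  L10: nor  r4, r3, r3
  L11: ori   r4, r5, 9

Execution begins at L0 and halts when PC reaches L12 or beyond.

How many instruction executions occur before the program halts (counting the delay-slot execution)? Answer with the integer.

  step pc=0: ori   r4, r1, 13  regs=(0,12,15,2,13,7)
  step pc=1: and  r5, r2, r0  regs=(0,12,15,2,13,0)
  step pc=2: beq  r0, r5, L7  cond=T  regs=(0,12,15,2,13,0)
  step pc=3: addi  r1, r4, 6  regs=(0,19,15,2,13,0)
  step pc=7: xor  r4, r5, r3  regs=(0,19,15,2,2,0)
  step pc=8: addi  r5, r0, 0  regs=(0,19,15,2,2,0)
  step pc=9: and  r5, r4, r3  regs=(0,19,15,2,2,2)
  step pc=10: nor  r4, r3, r3  regs=(0,19,15,2,65533,2)
  step pc=11: ori   r4, r5, 9  regs=(0,19,15,2,11,2)

9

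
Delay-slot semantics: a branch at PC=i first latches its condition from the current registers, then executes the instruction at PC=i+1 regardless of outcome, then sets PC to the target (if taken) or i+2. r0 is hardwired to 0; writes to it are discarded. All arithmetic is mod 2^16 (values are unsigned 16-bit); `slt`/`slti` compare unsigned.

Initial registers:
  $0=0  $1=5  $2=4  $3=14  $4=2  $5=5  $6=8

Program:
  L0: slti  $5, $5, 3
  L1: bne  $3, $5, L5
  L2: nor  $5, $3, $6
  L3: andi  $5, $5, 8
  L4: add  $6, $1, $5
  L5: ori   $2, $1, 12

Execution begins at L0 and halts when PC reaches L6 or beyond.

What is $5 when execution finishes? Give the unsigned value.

65521

#0 slti  $5, $5, 3 ; 0/5/4/14/2/0/8
#1 bne  $3, $5, L5 ; 0/5/4/14/2/0/8 ; →target
#2 nor  $5, $3, $6 ; 0/5/4/14/2/65521/8
#5 ori   $2, $1, 12 ; 0/5/13/14/2/65521/8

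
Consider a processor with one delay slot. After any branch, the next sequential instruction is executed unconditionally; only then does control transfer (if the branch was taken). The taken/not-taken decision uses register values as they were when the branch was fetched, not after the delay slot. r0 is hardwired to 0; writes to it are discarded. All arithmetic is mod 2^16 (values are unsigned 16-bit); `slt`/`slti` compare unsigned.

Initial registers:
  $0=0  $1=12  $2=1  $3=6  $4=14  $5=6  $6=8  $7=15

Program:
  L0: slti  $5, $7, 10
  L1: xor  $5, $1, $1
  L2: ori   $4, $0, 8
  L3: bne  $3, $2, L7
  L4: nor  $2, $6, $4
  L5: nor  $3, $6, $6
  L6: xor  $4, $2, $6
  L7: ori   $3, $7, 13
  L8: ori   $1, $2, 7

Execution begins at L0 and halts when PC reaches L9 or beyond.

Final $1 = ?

PC=0  slti  $5, $7, 10       | $0=0 $1=12 $2=1 $3=6 $4=14 $5=0 $6=8 $7=15
PC=1  xor  $5, $1, $1        | $0=0 $1=12 $2=1 $3=6 $4=14 $5=0 $6=8 $7=15
PC=2  ori   $4, $0, 8        | $0=0 $1=12 $2=1 $3=6 $4=8 $5=0 $6=8 $7=15
PC=3  bne  $3, $2, L7        | $0=0 $1=12 $2=1 $3=6 $4=8 $5=0 $6=8 $7=15  [TAKEN]
PC=4  nor  $2, $6, $4        | $0=0 $1=12 $2=65527 $3=6 $4=8 $5=0 $6=8 $7=15
PC=7  ori   $3, $7, 13       | $0=0 $1=12 $2=65527 $3=15 $4=8 $5=0 $6=8 $7=15
PC=8  ori   $1, $2, 7        | $0=0 $1=65527 $2=65527 $3=15 $4=8 $5=0 $6=8 $7=15

65527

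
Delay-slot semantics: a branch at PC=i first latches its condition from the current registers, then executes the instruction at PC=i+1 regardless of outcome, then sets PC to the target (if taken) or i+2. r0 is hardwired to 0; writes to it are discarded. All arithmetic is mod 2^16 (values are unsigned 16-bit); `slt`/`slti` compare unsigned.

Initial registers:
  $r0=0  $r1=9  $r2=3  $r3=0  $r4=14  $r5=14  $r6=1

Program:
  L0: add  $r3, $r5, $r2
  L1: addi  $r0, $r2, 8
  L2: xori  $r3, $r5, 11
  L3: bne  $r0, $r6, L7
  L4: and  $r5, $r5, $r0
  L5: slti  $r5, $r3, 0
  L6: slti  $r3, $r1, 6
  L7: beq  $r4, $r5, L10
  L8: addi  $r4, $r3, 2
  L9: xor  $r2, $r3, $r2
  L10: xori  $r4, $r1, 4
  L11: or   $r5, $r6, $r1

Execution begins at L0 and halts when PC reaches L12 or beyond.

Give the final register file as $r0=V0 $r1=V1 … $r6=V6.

[0] add  $r3, $r5, $r2  →  {$r0:0, $r1:9, $r2:3, $r3:17, $r4:14, $r5:14, $r6:1}
[1] addi  $r0, $r2, 8  →  {$r0:0, $r1:9, $r2:3, $r3:17, $r4:14, $r5:14, $r6:1}
[2] xori  $r3, $r5, 11  →  {$r0:0, $r1:9, $r2:3, $r3:5, $r4:14, $r5:14, $r6:1}
[3] bne  $r0, $r6, L7  →  {$r0:0, $r1:9, $r2:3, $r3:5, $r4:14, $r5:14, $r6:1}  ⟨branch taken⟩
[4] and  $r5, $r5, $r0  →  {$r0:0, $r1:9, $r2:3, $r3:5, $r4:14, $r5:0, $r6:1}
[7] beq  $r4, $r5, L10  →  {$r0:0, $r1:9, $r2:3, $r3:5, $r4:14, $r5:0, $r6:1}  ⟨branch fallthrough⟩
[8] addi  $r4, $r3, 2  →  {$r0:0, $r1:9, $r2:3, $r3:5, $r4:7, $r5:0, $r6:1}
[9] xor  $r2, $r3, $r2  →  {$r0:0, $r1:9, $r2:6, $r3:5, $r4:7, $r5:0, $r6:1}
[10] xori  $r4, $r1, 4  →  {$r0:0, $r1:9, $r2:6, $r3:5, $r4:13, $r5:0, $r6:1}
[11] or   $r5, $r6, $r1  →  {$r0:0, $r1:9, $r2:6, $r3:5, $r4:13, $r5:9, $r6:1}

$r0=0 $r1=9 $r2=6 $r3=5 $r4=13 $r5=9 $r6=1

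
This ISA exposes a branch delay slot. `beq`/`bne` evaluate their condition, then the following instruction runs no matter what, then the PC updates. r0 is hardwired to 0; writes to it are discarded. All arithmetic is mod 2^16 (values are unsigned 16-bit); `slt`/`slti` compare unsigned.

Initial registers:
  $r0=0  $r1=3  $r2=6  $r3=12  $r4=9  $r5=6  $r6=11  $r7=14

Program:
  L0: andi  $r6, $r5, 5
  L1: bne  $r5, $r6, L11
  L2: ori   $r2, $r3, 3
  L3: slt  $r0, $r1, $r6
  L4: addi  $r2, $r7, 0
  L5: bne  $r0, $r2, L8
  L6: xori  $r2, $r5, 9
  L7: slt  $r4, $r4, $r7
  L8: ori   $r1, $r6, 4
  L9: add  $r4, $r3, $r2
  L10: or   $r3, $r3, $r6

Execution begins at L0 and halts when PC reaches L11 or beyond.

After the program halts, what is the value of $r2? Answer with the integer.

[0] andi  $r6, $r5, 5  →  {$r0:0, $r1:3, $r2:6, $r3:12, $r4:9, $r5:6, $r6:4, $r7:14}
[1] bne  $r5, $r6, L11  →  {$r0:0, $r1:3, $r2:6, $r3:12, $r4:9, $r5:6, $r6:4, $r7:14}  ⟨branch taken⟩
[2] ori   $r2, $r3, 3  →  {$r0:0, $r1:3, $r2:15, $r3:12, $r4:9, $r5:6, $r6:4, $r7:14}

15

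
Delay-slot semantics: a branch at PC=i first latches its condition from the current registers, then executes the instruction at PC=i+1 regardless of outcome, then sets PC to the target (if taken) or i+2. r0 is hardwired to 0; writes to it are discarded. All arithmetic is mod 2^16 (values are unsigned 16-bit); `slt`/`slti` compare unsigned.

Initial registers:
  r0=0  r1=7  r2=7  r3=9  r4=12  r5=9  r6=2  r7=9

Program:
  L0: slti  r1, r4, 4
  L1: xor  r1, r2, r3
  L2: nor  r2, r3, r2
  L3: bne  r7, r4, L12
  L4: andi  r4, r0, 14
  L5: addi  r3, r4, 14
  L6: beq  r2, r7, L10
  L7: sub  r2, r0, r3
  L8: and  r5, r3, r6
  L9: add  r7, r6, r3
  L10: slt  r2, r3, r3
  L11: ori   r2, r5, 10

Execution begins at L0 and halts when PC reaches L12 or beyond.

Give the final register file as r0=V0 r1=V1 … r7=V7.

  step pc=0: slti  r1, r4, 4  regs=(0,0,7,9,12,9,2,9)
  step pc=1: xor  r1, r2, r3  regs=(0,14,7,9,12,9,2,9)
  step pc=2: nor  r2, r3, r2  regs=(0,14,65520,9,12,9,2,9)
  step pc=3: bne  r7, r4, L12  cond=T  regs=(0,14,65520,9,12,9,2,9)
  step pc=4: andi  r4, r0, 14  regs=(0,14,65520,9,0,9,2,9)

r0=0 r1=14 r2=65520 r3=9 r4=0 r5=9 r6=2 r7=9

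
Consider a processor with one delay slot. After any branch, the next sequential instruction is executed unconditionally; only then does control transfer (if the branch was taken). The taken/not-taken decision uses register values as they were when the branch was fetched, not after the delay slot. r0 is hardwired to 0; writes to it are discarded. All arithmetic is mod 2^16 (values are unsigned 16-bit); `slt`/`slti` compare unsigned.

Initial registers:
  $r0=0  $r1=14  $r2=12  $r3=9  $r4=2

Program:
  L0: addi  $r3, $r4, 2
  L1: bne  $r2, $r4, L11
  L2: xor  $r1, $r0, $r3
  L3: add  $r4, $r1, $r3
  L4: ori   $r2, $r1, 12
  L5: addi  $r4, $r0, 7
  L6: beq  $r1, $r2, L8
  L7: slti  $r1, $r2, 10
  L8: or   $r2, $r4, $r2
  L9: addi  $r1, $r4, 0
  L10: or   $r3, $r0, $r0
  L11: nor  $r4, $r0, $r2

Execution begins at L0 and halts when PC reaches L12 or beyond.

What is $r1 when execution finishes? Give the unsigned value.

4

#0 addi  $r3, $r4, 2 ; 0/14/12/4/2
#1 bne  $r2, $r4, L11 ; 0/14/12/4/2 ; →target
#2 xor  $r1, $r0, $r3 ; 0/4/12/4/2
#11 nor  $r4, $r0, $r2 ; 0/4/12/4/65523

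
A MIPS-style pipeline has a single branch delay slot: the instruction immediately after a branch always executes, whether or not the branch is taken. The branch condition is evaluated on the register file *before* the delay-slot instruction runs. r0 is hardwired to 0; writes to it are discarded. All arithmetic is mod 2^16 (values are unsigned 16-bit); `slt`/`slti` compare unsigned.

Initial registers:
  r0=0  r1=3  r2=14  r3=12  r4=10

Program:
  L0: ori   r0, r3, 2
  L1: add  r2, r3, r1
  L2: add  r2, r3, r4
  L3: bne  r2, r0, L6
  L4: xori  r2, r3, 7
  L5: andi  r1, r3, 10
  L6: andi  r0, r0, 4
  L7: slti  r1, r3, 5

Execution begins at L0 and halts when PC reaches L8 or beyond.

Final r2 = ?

PC=0  ori   r0, r3, 2        | r0=0 r1=3 r2=14 r3=12 r4=10
PC=1  add  r2, r3, r1        | r0=0 r1=3 r2=15 r3=12 r4=10
PC=2  add  r2, r3, r4        | r0=0 r1=3 r2=22 r3=12 r4=10
PC=3  bne  r2, r0, L6        | r0=0 r1=3 r2=22 r3=12 r4=10  [TAKEN]
PC=4  xori  r2, r3, 7        | r0=0 r1=3 r2=11 r3=12 r4=10
PC=6  andi  r0, r0, 4        | r0=0 r1=3 r2=11 r3=12 r4=10
PC=7  slti  r1, r3, 5        | r0=0 r1=0 r2=11 r3=12 r4=10

11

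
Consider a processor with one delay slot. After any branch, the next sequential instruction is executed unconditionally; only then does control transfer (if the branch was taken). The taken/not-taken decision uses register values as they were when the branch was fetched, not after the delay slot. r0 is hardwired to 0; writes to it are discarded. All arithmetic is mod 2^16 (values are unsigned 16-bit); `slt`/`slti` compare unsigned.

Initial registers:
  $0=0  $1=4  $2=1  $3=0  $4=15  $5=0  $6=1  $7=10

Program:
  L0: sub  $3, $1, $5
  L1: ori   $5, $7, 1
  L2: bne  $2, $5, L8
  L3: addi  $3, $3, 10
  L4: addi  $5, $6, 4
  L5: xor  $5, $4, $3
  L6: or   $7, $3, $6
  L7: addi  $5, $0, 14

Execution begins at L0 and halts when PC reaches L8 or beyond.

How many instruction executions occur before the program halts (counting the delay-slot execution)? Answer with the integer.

[0] sub  $3, $1, $5  →  {$0:0, $1:4, $2:1, $3:4, $4:15, $5:0, $6:1, $7:10}
[1] ori   $5, $7, 1  →  {$0:0, $1:4, $2:1, $3:4, $4:15, $5:11, $6:1, $7:10}
[2] bne  $2, $5, L8  →  {$0:0, $1:4, $2:1, $3:4, $4:15, $5:11, $6:1, $7:10}  ⟨branch taken⟩
[3] addi  $3, $3, 10  →  {$0:0, $1:4, $2:1, $3:14, $4:15, $5:11, $6:1, $7:10}

4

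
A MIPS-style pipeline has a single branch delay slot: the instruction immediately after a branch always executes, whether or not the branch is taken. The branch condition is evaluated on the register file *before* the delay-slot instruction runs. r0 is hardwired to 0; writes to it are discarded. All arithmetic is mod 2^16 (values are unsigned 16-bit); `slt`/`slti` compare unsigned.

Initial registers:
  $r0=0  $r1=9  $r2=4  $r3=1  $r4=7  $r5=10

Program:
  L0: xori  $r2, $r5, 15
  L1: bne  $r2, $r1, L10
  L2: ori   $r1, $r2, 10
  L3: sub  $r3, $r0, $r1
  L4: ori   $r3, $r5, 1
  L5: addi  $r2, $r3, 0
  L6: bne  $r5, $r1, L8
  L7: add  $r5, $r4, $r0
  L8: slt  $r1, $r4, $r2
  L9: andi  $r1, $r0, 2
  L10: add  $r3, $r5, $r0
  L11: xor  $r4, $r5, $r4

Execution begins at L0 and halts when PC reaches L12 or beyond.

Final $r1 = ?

15

PC=0  xori  $r2, $r5, 15     | $r0=0 $r1=9 $r2=5 $r3=1 $r4=7 $r5=10
PC=1  bne  $r2, $r1, L10     | $r0=0 $r1=9 $r2=5 $r3=1 $r4=7 $r5=10  [TAKEN]
PC=2  ori   $r1, $r2, 10     | $r0=0 $r1=15 $r2=5 $r3=1 $r4=7 $r5=10
PC=10 add  $r3, $r5, $r0     | $r0=0 $r1=15 $r2=5 $r3=10 $r4=7 $r5=10
PC=11 xor  $r4, $r5, $r4     | $r0=0 $r1=15 $r2=5 $r3=10 $r4=13 $r5=10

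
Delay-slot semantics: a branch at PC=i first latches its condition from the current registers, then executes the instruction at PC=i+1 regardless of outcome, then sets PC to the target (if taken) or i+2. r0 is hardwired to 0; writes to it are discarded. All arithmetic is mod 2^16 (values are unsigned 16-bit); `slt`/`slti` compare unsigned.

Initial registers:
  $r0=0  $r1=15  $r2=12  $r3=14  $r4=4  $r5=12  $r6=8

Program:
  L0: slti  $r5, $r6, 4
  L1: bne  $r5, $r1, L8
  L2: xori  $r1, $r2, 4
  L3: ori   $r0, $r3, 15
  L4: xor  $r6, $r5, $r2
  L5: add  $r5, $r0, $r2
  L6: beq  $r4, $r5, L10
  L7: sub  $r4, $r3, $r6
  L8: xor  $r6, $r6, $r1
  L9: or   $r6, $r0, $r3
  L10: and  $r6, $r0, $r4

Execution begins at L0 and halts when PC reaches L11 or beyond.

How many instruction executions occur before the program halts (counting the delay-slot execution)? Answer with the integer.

6

  step pc=0: slti  $r5, $r6, 4  regs=(0,15,12,14,4,0,8)
  step pc=1: bne  $r5, $r1, L8  cond=T  regs=(0,15,12,14,4,0,8)
  step pc=2: xori  $r1, $r2, 4  regs=(0,8,12,14,4,0,8)
  step pc=8: xor  $r6, $r6, $r1  regs=(0,8,12,14,4,0,0)
  step pc=9: or   $r6, $r0, $r3  regs=(0,8,12,14,4,0,14)
  step pc=10: and  $r6, $r0, $r4  regs=(0,8,12,14,4,0,0)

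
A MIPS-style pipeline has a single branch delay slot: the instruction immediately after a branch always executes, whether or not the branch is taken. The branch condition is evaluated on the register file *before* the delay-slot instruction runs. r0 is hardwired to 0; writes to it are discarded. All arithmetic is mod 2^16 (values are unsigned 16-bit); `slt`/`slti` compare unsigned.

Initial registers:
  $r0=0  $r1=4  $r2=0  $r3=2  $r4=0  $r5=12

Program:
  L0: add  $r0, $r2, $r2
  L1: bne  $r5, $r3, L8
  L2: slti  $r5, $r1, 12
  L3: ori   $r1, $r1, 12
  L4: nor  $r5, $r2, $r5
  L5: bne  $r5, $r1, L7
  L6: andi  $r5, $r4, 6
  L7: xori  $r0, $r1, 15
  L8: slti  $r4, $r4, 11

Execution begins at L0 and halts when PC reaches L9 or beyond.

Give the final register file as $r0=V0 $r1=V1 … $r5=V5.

$r0=0 $r1=4 $r2=0 $r3=2 $r4=1 $r5=1

#0 add  $r0, $r2, $r2 ; 0/4/0/2/0/12
#1 bne  $r5, $r3, L8 ; 0/4/0/2/0/12 ; →target
#2 slti  $r5, $r1, 12 ; 0/4/0/2/0/1
#8 slti  $r4, $r4, 11 ; 0/4/0/2/1/1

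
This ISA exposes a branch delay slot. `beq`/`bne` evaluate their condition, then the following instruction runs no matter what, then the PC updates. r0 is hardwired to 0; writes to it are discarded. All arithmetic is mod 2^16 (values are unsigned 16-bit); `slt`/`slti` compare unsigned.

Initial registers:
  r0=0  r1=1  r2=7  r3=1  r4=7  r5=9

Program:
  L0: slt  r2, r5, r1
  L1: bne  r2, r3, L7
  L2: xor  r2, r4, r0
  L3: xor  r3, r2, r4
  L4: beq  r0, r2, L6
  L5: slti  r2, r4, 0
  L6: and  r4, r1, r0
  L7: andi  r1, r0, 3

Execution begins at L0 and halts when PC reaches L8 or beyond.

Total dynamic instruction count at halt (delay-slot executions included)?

4

  step pc=0: slt  r2, r5, r1  regs=(0,1,0,1,7,9)
  step pc=1: bne  r2, r3, L7  cond=T  regs=(0,1,0,1,7,9)
  step pc=2: xor  r2, r4, r0  regs=(0,1,7,1,7,9)
  step pc=7: andi  r1, r0, 3  regs=(0,0,7,1,7,9)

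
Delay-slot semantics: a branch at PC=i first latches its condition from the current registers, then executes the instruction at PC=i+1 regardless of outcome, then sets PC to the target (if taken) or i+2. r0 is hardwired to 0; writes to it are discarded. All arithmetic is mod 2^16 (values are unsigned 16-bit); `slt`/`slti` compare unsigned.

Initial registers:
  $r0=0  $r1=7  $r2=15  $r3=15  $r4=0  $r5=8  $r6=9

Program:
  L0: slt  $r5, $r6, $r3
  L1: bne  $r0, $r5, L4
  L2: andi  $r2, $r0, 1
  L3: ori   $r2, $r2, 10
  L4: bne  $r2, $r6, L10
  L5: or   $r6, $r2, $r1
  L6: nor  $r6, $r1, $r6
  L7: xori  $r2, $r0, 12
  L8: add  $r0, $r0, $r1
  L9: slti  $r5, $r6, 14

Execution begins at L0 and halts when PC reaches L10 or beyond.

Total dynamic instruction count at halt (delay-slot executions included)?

5

[0] slt  $r5, $r6, $r3  →  {$r0:0, $r1:7, $r2:15, $r3:15, $r4:0, $r5:1, $r6:9}
[1] bne  $r0, $r5, L4  →  {$r0:0, $r1:7, $r2:15, $r3:15, $r4:0, $r5:1, $r6:9}  ⟨branch taken⟩
[2] andi  $r2, $r0, 1  →  {$r0:0, $r1:7, $r2:0, $r3:15, $r4:0, $r5:1, $r6:9}
[4] bne  $r2, $r6, L10  →  {$r0:0, $r1:7, $r2:0, $r3:15, $r4:0, $r5:1, $r6:9}  ⟨branch taken⟩
[5] or   $r6, $r2, $r1  →  {$r0:0, $r1:7, $r2:0, $r3:15, $r4:0, $r5:1, $r6:7}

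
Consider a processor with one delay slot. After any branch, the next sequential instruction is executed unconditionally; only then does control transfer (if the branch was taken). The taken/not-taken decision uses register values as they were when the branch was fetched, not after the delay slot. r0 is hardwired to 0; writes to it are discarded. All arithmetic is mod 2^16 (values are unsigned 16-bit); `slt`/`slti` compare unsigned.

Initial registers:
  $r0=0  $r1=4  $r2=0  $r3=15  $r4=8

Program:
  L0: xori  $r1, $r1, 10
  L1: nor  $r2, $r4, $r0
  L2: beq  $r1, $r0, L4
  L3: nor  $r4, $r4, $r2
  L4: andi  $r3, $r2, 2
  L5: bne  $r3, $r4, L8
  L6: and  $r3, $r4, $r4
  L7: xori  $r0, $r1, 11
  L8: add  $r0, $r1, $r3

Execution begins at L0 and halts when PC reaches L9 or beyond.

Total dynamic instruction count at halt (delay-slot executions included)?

8

[0] xori  $r1, $r1, 10  →  {$r0:0, $r1:14, $r2:0, $r3:15, $r4:8}
[1] nor  $r2, $r4, $r0  →  {$r0:0, $r1:14, $r2:65527, $r3:15, $r4:8}
[2] beq  $r1, $r0, L4  →  {$r0:0, $r1:14, $r2:65527, $r3:15, $r4:8}  ⟨branch fallthrough⟩
[3] nor  $r4, $r4, $r2  →  {$r0:0, $r1:14, $r2:65527, $r3:15, $r4:0}
[4] andi  $r3, $r2, 2  →  {$r0:0, $r1:14, $r2:65527, $r3:2, $r4:0}
[5] bne  $r3, $r4, L8  →  {$r0:0, $r1:14, $r2:65527, $r3:2, $r4:0}  ⟨branch taken⟩
[6] and  $r3, $r4, $r4  →  {$r0:0, $r1:14, $r2:65527, $r3:0, $r4:0}
[8] add  $r0, $r1, $r3  →  {$r0:0, $r1:14, $r2:65527, $r3:0, $r4:0}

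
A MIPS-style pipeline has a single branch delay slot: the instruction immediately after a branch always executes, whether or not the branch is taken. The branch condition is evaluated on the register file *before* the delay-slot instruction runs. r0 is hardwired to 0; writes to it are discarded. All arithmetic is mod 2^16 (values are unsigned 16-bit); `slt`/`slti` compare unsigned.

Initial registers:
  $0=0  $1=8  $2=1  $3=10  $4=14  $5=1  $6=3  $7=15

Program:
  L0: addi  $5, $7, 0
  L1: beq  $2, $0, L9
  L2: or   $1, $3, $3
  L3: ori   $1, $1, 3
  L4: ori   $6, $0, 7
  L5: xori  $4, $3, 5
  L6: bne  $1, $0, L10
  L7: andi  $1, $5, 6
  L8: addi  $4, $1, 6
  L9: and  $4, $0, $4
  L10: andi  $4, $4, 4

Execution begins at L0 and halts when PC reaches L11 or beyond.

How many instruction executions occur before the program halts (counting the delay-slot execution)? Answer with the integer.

[0] addi  $5, $7, 0  →  {$0:0, $1:8, $2:1, $3:10, $4:14, $5:15, $6:3, $7:15}
[1] beq  $2, $0, L9  →  {$0:0, $1:8, $2:1, $3:10, $4:14, $5:15, $6:3, $7:15}  ⟨branch fallthrough⟩
[2] or   $1, $3, $3  →  {$0:0, $1:10, $2:1, $3:10, $4:14, $5:15, $6:3, $7:15}
[3] ori   $1, $1, 3  →  {$0:0, $1:11, $2:1, $3:10, $4:14, $5:15, $6:3, $7:15}
[4] ori   $6, $0, 7  →  {$0:0, $1:11, $2:1, $3:10, $4:14, $5:15, $6:7, $7:15}
[5] xori  $4, $3, 5  →  {$0:0, $1:11, $2:1, $3:10, $4:15, $5:15, $6:7, $7:15}
[6] bne  $1, $0, L10  →  {$0:0, $1:11, $2:1, $3:10, $4:15, $5:15, $6:7, $7:15}  ⟨branch taken⟩
[7] andi  $1, $5, 6  →  {$0:0, $1:6, $2:1, $3:10, $4:15, $5:15, $6:7, $7:15}
[10] andi  $4, $4, 4  →  {$0:0, $1:6, $2:1, $3:10, $4:4, $5:15, $6:7, $7:15}

9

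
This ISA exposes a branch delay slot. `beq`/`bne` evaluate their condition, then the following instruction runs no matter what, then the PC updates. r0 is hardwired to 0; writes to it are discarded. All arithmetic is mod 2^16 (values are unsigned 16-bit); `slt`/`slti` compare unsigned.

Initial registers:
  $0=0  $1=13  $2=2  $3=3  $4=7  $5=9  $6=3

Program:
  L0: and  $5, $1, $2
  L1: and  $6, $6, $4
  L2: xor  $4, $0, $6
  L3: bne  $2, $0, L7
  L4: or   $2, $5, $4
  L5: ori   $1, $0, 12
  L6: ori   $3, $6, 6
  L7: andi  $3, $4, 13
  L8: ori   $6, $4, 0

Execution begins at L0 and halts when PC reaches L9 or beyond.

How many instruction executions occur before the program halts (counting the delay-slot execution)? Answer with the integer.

7

[0] and  $5, $1, $2  →  {$0:0, $1:13, $2:2, $3:3, $4:7, $5:0, $6:3}
[1] and  $6, $6, $4  →  {$0:0, $1:13, $2:2, $3:3, $4:7, $5:0, $6:3}
[2] xor  $4, $0, $6  →  {$0:0, $1:13, $2:2, $3:3, $4:3, $5:0, $6:3}
[3] bne  $2, $0, L7  →  {$0:0, $1:13, $2:2, $3:3, $4:3, $5:0, $6:3}  ⟨branch taken⟩
[4] or   $2, $5, $4  →  {$0:0, $1:13, $2:3, $3:3, $4:3, $5:0, $6:3}
[7] andi  $3, $4, 13  →  {$0:0, $1:13, $2:3, $3:1, $4:3, $5:0, $6:3}
[8] ori   $6, $4, 0  →  {$0:0, $1:13, $2:3, $3:1, $4:3, $5:0, $6:3}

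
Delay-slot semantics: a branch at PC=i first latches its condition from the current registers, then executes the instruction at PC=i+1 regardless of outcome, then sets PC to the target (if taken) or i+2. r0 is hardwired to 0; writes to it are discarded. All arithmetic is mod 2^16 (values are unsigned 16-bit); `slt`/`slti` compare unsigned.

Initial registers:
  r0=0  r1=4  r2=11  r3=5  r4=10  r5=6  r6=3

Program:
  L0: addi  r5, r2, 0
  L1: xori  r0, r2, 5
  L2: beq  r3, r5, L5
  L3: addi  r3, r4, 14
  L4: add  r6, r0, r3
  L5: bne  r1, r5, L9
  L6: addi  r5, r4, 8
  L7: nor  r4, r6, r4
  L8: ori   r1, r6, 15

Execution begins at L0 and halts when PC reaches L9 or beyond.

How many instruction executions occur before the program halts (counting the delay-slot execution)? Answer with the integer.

7

#0 addi  r5, r2, 0 ; 0/4/11/5/10/11/3
#1 xori  r0, r2, 5 ; 0/4/11/5/10/11/3
#2 beq  r3, r5, L5 ; 0/4/11/5/10/11/3 ; →fallthru
#3 addi  r3, r4, 14 ; 0/4/11/24/10/11/3
#4 add  r6, r0, r3 ; 0/4/11/24/10/11/24
#5 bne  r1, r5, L9 ; 0/4/11/24/10/11/24 ; →target
#6 addi  r5, r4, 8 ; 0/4/11/24/10/18/24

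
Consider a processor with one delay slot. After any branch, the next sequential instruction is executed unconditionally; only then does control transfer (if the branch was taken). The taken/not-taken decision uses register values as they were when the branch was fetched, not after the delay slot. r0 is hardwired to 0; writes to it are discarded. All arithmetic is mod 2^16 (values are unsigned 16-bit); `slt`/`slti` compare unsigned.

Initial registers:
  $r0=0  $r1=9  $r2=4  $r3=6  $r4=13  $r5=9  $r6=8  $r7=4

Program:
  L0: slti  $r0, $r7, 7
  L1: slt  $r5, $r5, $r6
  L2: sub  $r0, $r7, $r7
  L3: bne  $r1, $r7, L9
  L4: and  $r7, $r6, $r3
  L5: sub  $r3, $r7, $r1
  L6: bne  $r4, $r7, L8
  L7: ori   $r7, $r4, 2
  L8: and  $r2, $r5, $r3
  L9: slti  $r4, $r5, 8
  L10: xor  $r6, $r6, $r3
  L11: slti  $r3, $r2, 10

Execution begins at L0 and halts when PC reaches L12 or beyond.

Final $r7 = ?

0

[0] slti  $r0, $r7, 7  →  {$r0:0, $r1:9, $r2:4, $r3:6, $r4:13, $r5:9, $r6:8, $r7:4}
[1] slt  $r5, $r5, $r6  →  {$r0:0, $r1:9, $r2:4, $r3:6, $r4:13, $r5:0, $r6:8, $r7:4}
[2] sub  $r0, $r7, $r7  →  {$r0:0, $r1:9, $r2:4, $r3:6, $r4:13, $r5:0, $r6:8, $r7:4}
[3] bne  $r1, $r7, L9  →  {$r0:0, $r1:9, $r2:4, $r3:6, $r4:13, $r5:0, $r6:8, $r7:4}  ⟨branch taken⟩
[4] and  $r7, $r6, $r3  →  {$r0:0, $r1:9, $r2:4, $r3:6, $r4:13, $r5:0, $r6:8, $r7:0}
[9] slti  $r4, $r5, 8  →  {$r0:0, $r1:9, $r2:4, $r3:6, $r4:1, $r5:0, $r6:8, $r7:0}
[10] xor  $r6, $r6, $r3  →  {$r0:0, $r1:9, $r2:4, $r3:6, $r4:1, $r5:0, $r6:14, $r7:0}
[11] slti  $r3, $r2, 10  →  {$r0:0, $r1:9, $r2:4, $r3:1, $r4:1, $r5:0, $r6:14, $r7:0}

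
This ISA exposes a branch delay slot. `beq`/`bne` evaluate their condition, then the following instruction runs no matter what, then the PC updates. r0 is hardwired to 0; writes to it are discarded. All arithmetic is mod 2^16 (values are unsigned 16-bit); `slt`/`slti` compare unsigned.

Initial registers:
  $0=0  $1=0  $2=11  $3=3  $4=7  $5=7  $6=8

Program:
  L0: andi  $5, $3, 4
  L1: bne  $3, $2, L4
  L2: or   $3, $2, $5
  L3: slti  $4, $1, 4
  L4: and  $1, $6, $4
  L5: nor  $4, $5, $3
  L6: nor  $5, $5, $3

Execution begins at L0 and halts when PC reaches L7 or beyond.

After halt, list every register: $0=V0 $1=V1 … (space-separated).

PC=0  andi  $5, $3, 4        | $0=0 $1=0 $2=11 $3=3 $4=7 $5=0 $6=8
PC=1  bne  $3, $2, L4        | $0=0 $1=0 $2=11 $3=3 $4=7 $5=0 $6=8  [TAKEN]
PC=2  or   $3, $2, $5        | $0=0 $1=0 $2=11 $3=11 $4=7 $5=0 $6=8
PC=4  and  $1, $6, $4        | $0=0 $1=0 $2=11 $3=11 $4=7 $5=0 $6=8
PC=5  nor  $4, $5, $3        | $0=0 $1=0 $2=11 $3=11 $4=65524 $5=0 $6=8
PC=6  nor  $5, $5, $3        | $0=0 $1=0 $2=11 $3=11 $4=65524 $5=65524 $6=8

$0=0 $1=0 $2=11 $3=11 $4=65524 $5=65524 $6=8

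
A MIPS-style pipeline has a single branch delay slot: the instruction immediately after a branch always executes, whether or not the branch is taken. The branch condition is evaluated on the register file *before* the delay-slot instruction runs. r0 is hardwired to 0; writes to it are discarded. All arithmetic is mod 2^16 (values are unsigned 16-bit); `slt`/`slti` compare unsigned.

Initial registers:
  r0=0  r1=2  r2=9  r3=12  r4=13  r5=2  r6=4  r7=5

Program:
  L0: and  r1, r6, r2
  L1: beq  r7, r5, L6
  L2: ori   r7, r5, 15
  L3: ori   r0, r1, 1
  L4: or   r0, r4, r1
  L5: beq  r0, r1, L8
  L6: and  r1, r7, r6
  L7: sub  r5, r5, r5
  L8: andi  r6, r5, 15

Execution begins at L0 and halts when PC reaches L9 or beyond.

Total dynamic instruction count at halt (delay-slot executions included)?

8

PC=0  and  r1, r6, r2        | r0=0 r1=0 r2=9 r3=12 r4=13 r5=2 r6=4 r7=5
PC=1  beq  r7, r5, L6        | r0=0 r1=0 r2=9 r3=12 r4=13 r5=2 r6=4 r7=5  [not taken]
PC=2  ori   r7, r5, 15       | r0=0 r1=0 r2=9 r3=12 r4=13 r5=2 r6=4 r7=15
PC=3  ori   r0, r1, 1        | r0=0 r1=0 r2=9 r3=12 r4=13 r5=2 r6=4 r7=15
PC=4  or   r0, r4, r1        | r0=0 r1=0 r2=9 r3=12 r4=13 r5=2 r6=4 r7=15
PC=5  beq  r0, r1, L8        | r0=0 r1=0 r2=9 r3=12 r4=13 r5=2 r6=4 r7=15  [TAKEN]
PC=6  and  r1, r7, r6        | r0=0 r1=4 r2=9 r3=12 r4=13 r5=2 r6=4 r7=15
PC=8  andi  r6, r5, 15       | r0=0 r1=4 r2=9 r3=12 r4=13 r5=2 r6=2 r7=15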